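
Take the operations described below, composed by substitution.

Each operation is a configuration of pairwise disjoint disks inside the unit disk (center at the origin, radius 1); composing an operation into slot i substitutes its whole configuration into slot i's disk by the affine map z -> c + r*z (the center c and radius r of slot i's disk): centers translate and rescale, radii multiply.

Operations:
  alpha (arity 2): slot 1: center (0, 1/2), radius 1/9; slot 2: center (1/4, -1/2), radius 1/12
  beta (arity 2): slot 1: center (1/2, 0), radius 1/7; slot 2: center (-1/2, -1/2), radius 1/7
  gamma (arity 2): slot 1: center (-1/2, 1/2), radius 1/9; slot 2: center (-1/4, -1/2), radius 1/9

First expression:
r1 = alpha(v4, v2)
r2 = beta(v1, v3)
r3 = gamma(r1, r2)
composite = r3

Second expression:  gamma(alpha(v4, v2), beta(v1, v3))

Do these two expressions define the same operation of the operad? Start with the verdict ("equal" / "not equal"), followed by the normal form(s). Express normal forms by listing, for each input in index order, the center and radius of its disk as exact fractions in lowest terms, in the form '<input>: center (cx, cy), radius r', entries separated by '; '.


equal — both sides give v1: center (-7/36, -1/2), radius 1/63; v2: center (-17/36, 4/9), radius 1/108; v3: center (-11/36, -5/9), radius 1/63; v4: center (-1/2, 5/9), radius 1/81

The first composite normalizes to v1: center (-7/36, -1/2), radius 1/63; v2: center (-17/36, 4/9), radius 1/108; v3: center (-11/36, -5/9), radius 1/63; v4: center (-1/2, 5/9), radius 1/81
The second composite normalizes to v1: center (-7/36, -1/2), radius 1/63; v2: center (-17/36, 4/9), radius 1/108; v3: center (-11/36, -5/9), radius 1/63; v4: center (-1/2, 5/9), radius 1/81
The normal forms match — equal.


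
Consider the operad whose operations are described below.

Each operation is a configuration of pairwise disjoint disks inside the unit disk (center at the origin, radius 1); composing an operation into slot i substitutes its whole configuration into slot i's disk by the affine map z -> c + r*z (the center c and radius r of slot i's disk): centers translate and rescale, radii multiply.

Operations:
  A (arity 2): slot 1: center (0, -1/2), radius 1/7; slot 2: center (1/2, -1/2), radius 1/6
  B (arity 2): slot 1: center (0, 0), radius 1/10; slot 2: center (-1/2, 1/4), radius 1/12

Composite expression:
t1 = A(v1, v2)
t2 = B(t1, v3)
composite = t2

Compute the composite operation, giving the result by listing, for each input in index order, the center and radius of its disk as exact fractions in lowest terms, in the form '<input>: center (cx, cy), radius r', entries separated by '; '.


v1: center (0, -1/20), radius 1/70; v2: center (1/20, -1/20), radius 1/60; v3: center (-1/2, 1/4), radius 1/12

Each v-disk chains the slot maps above it in B; radii multiply.
input v1: composing its 2 substitution steps yields center (0, -1/20), radius 1/70
input v2: composing its 2 substitution steps yields center (1/20, -1/20), radius 1/60
input v3: composing its 1 substitution step yields center (-1/2, 1/4), radius 1/12


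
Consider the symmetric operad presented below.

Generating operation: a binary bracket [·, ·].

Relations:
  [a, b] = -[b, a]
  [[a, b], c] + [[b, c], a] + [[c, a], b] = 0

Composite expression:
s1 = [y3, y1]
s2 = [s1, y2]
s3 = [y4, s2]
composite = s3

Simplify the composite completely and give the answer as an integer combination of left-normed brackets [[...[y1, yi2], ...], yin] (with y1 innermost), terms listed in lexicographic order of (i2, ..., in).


[[[y1, y3], y2], y4]

Antisymmetry and Jacobi reduce to y1-anchored left-normed brackets.
Composite bracket: [y4, [[y3, y1], y2]]
Expanding via [a, b] = ab - ba: 8 signed words (2^3 = 8).
Words beginning with y1 determine it all:
  sign of y1y3y2y4 is +1, so it contributes +[[[y1, y3], y2], y4]


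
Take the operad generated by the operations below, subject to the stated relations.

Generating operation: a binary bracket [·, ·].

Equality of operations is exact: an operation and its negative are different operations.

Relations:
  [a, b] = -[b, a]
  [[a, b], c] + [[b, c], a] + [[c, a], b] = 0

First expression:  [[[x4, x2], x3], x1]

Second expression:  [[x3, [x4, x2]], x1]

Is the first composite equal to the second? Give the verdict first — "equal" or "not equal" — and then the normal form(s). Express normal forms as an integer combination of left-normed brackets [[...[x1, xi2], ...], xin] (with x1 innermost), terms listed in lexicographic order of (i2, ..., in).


not equal; the first gives [[[x1, x2], x4], x3] - [[[x1, x3], x2], x4] + [[[x1, x3], x4], x2] - [[[x1, x4], x2], x3] and the second -[[[x1, x2], x4], x3] + [[[x1, x3], x2], x4] - [[[x1, x3], x4], x2] + [[[x1, x4], x2], x3]

Reducing the first expression gives [[[x1, x2], x4], x3] - [[[x1, x3], x2], x4] + [[[x1, x3], x4], x2] - [[[x1, x4], x2], x3]
Reducing the second expression gives -[[[x1, x2], x4], x3] + [[[x1, x3], x2], x4] - [[[x1, x3], x4], x2] + [[[x1, x4], x2], x3]
Different reductions; not equal.


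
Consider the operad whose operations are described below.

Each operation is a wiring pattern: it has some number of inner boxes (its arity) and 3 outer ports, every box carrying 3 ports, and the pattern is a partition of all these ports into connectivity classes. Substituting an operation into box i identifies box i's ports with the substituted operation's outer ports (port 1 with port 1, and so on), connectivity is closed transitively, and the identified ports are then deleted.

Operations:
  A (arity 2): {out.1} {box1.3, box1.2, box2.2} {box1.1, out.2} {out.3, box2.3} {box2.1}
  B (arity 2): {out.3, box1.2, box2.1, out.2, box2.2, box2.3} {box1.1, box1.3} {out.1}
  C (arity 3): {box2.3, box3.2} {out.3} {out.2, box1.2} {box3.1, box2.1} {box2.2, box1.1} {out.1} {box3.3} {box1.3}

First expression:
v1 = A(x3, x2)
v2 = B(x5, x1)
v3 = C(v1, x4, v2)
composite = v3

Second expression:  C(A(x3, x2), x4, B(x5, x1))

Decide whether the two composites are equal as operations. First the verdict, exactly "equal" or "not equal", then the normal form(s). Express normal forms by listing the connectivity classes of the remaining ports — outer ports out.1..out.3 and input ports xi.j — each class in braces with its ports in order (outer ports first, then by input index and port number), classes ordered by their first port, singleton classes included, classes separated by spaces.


equal; the common form is {out.1} {out.2, x3.1} {out.3} {x1.1, x1.2, x1.3, x4.3, x5.2} {x2.1} {x2.2, x3.2, x3.3} {x2.3} {x4.1} {x4.2} {x5.1, x5.3}

The first expression reduces to {out.1} {out.2, x3.1} {out.3} {x1.1, x1.2, x1.3, x4.3, x5.2} {x2.1} {x2.2, x3.2, x3.3} {x2.3} {x4.1} {x4.2} {x5.1, x5.3}
The second expression reduces to {out.1} {out.2, x3.1} {out.3} {x1.1, x1.2, x1.3, x4.3, x5.2} {x2.1} {x2.2, x3.2, x3.3} {x2.3} {x4.1} {x4.2} {x5.1, x5.3}
Identical normal forms: equal.


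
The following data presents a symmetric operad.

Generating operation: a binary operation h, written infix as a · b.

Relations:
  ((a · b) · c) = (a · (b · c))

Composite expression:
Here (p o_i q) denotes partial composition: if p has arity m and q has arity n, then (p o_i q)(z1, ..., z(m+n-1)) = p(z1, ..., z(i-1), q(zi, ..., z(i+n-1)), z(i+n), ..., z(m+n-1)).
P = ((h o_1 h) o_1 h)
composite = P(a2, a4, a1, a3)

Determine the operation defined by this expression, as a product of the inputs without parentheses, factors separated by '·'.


Every regrouping of h is equal, so read the a-inputs in written order.
(a2 · a4) unparenthesizes to a2 · a4
((a2 · a4) · a1) unparenthesizes to a2 · a4 · a1
(((a2 · a4) · a1) · a3) unparenthesizes to a2 · a4 · a1 · a3

a2 · a4 · a1 · a3


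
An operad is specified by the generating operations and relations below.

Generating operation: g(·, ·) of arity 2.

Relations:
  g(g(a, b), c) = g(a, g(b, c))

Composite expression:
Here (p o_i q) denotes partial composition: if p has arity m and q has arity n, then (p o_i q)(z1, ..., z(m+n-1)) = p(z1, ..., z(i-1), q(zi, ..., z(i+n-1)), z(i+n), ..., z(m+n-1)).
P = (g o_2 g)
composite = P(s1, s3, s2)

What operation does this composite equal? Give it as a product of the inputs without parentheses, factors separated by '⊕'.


s1 ⊕ s3 ⊕ s2

All parenthesizations of g agree; list the s-inputs left to right.
g(s3, s2) spells out as s3 ⊕ s2
g(s1, g(s3, s2)) spells out as s1 ⊕ s3 ⊕ s2


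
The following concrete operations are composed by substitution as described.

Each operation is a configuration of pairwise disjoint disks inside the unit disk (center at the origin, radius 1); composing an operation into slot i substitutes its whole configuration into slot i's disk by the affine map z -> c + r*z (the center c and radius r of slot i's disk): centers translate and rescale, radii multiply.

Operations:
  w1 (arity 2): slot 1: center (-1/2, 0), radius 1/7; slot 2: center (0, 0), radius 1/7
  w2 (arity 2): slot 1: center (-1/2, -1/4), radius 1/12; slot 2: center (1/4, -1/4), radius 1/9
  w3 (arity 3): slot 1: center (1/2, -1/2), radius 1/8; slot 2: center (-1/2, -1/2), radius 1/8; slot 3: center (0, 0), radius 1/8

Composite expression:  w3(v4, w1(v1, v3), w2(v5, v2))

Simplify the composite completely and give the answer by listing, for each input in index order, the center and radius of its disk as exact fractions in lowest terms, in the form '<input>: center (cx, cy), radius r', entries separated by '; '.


v1: center (-9/16, -1/2), radius 1/56; v2: center (1/32, -1/32), radius 1/72; v3: center (-1/2, -1/2), radius 1/56; v4: center (1/2, -1/2), radius 1/8; v5: center (-1/16, -1/32), radius 1/96

Only the slot chain above each v matters under w3; compose those maps.
input v4: applying the 1 nested substitution gives center (1/2, -1/2), radius 1/8
input v1: applying the 2 nested substitutions gives center (-9/16, -1/2), radius 1/56
input v3: applying the 2 nested substitutions gives center (-1/2, -1/2), radius 1/56
input v5: applying the 2 nested substitutions gives center (-1/16, -1/32), radius 1/96
input v2: applying the 2 nested substitutions gives center (1/32, -1/32), radius 1/72


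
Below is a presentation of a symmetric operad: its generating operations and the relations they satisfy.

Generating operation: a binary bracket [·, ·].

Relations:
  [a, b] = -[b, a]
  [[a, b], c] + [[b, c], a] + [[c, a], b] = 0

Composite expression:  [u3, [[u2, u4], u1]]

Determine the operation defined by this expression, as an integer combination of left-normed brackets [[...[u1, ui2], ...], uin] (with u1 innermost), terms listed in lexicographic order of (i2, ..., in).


[[[u1, u2], u4], u3] - [[[u1, u4], u2], u3]

Expand each bracket as ab - ba; the u1-initial words give the coefficients.
Composite bracket: [u3, [[u2, u4], u1]]
Under [a, b] = ab - ba we get 8 signed associative words (2^3 = 8).
Words beginning with u1 determine it all:
  from u1u2u4u3, sign +1: term +[[[u1, u2], u4], u3]
  from u1u4u2u3, sign -1: term -[[[u1, u4], u2], u3]


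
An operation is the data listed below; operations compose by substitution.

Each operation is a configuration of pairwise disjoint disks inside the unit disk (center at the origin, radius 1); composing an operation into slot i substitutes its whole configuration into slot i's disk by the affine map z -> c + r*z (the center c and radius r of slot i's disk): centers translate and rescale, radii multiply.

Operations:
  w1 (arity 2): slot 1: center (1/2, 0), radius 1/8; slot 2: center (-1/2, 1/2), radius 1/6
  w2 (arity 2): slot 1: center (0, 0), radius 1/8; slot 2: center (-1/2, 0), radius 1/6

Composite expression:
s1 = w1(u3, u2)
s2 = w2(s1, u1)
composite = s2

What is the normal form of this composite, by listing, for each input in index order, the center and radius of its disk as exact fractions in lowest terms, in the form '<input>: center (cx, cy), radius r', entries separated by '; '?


Each u-disk chains the slot maps above it in w2; radii multiply.
u3 passes through 2 substitutions, ending at center (1/16, 0), radius 1/64
u2 passes through 2 substitutions, ending at center (-1/16, 1/16), radius 1/48
u1 passes through 1 substitution, ending at center (-1/2, 0), radius 1/6

u1: center (-1/2, 0), radius 1/6; u2: center (-1/16, 1/16), radius 1/48; u3: center (1/16, 0), radius 1/64


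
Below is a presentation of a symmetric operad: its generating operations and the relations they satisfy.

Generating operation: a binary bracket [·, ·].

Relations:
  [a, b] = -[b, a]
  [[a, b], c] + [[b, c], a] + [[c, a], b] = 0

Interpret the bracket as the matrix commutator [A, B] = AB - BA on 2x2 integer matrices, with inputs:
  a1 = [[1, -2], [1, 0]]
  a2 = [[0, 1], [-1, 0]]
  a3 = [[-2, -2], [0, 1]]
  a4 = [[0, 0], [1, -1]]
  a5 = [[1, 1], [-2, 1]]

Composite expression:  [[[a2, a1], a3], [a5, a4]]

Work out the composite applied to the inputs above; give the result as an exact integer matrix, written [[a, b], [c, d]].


[[1, 2], [-2, -1]]

[a2, a1] = [[-1, -1], [-1, 1]]
[[a2, a1], a3] = [[-2, 1], [3, 2]]
[a5, a4] = [[1, -1], [-2, -1]]
[[[a2, a1], a3], [a5, a4]] = [[1, 2], [-2, -1]]


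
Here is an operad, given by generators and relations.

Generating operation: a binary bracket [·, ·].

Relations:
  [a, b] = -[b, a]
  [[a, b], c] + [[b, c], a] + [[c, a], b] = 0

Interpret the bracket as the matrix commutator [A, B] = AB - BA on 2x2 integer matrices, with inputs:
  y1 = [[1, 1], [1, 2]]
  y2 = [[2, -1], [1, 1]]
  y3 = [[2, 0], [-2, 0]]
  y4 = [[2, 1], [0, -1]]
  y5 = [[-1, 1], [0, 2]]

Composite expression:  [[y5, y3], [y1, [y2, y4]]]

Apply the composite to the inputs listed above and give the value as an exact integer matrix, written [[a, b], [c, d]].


[[-14, 4], [16, 14]]


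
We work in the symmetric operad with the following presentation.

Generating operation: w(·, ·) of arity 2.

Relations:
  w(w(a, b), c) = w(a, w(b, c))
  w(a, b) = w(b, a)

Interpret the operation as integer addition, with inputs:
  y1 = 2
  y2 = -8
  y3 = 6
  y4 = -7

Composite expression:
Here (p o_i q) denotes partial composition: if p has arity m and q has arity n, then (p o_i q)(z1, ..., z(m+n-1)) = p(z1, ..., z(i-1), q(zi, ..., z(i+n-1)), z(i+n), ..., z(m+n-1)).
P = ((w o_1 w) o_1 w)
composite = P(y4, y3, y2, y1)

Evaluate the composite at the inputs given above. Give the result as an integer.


-7


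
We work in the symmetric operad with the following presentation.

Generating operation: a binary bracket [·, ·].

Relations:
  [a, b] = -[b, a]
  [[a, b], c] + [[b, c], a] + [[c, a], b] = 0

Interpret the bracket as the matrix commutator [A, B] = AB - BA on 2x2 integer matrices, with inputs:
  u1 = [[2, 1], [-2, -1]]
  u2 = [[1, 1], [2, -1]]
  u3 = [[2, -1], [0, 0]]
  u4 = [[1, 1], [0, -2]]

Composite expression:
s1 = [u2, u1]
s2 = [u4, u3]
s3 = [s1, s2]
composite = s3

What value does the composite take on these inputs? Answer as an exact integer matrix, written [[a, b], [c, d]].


[u2, u1] = [[-4, -1], [10, 4]]
[u4, u3] = [[0, -5], [0, 0]]
[[u2, u1], [u4, u3]] = [[50, 40], [0, -50]]

[[50, 40], [0, -50]]


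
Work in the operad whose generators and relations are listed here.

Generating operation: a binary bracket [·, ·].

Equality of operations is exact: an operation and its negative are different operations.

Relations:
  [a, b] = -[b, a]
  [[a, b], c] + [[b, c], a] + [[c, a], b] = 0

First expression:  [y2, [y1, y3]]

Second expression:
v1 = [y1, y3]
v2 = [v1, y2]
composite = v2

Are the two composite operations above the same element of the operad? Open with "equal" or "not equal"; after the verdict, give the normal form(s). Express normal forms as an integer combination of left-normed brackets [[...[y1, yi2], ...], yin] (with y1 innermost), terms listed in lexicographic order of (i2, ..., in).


not equal; first: -[[y1, y3], y2]; second: [[y1, y3], y2]

In normal form, the first expression is -[[y1, y3], y2]
In normal form, the second expression is [[y1, y3], y2]
The forms do not match — not equal.


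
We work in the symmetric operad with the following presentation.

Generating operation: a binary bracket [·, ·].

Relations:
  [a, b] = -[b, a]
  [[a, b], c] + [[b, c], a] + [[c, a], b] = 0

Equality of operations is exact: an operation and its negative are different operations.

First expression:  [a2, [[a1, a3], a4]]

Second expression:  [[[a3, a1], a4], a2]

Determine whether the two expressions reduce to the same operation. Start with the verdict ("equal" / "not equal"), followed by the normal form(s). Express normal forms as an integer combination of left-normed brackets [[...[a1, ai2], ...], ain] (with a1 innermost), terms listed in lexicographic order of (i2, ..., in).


In normal form, the first expression is -[[[a1, a3], a4], a2]
In normal form, the second expression is -[[[a1, a3], a4], a2]
Both agree, so they are equal.

equal — both sides give -[[[a1, a3], a4], a2]


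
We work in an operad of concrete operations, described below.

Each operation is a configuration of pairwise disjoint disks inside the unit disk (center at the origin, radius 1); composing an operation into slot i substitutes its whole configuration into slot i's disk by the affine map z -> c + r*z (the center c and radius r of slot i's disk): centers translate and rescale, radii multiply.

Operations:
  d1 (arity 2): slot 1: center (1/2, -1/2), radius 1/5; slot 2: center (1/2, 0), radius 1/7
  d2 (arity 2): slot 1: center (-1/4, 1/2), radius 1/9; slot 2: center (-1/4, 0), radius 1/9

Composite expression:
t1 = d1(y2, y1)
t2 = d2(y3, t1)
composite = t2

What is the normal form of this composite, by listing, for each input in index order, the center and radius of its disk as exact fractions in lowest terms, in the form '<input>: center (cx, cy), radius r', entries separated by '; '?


y1: center (-7/36, 0), radius 1/63; y2: center (-7/36, -1/18), radius 1/45; y3: center (-1/4, 1/2), radius 1/9

Below d2, radii multiply path by path; the y-disk centers shift.
for y3, the 1-step affine chain lands on center (-1/4, 1/2), radius 1/9
for y2, the 2-step affine chain lands on center (-7/36, -1/18), radius 1/45
for y1, the 2-step affine chain lands on center (-7/36, 0), radius 1/63


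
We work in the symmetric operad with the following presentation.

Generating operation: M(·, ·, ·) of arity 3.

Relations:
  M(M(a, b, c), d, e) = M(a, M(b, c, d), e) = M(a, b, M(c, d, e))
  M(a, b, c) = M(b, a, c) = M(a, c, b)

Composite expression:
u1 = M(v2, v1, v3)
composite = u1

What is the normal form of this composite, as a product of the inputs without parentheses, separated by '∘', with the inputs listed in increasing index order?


v1 ∘ v2 ∘ v3

Reordering under M is free, so list the v-inputs canonically.
M(v2, v1, v3) collapses to v2 ∘ v1 ∘ v3
putting the inputs in ascending order: v1 ∘ v2 ∘ v3


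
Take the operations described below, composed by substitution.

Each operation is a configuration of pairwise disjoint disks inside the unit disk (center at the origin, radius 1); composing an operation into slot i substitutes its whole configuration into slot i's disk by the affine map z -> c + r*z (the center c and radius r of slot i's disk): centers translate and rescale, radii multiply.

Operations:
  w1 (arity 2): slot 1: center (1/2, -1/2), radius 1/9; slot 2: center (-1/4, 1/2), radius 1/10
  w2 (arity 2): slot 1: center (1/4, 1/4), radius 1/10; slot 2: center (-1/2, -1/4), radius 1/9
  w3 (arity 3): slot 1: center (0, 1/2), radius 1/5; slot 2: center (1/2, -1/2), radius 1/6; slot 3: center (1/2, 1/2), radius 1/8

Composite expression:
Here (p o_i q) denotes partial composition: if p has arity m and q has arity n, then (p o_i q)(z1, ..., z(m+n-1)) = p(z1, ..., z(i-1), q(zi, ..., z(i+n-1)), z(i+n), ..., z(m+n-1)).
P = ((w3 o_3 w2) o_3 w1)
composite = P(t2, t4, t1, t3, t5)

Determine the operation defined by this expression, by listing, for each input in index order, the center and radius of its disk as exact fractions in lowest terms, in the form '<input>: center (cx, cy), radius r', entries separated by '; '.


t1: center (43/80, 21/40), radius 1/720; t2: center (0, 1/2), radius 1/5; t3: center (169/320, 43/80), radius 1/800; t4: center (1/2, -1/2), radius 1/6; t5: center (7/16, 15/32), radius 1/72

Affine substitution under w3: radii multiply and t-centers shift.
t2 passes through 1 substitution, ending at center (0, 1/2), radius 1/5
t4 passes through 1 substitution, ending at center (1/2, -1/2), radius 1/6
t1 passes through 3 substitutions, ending at center (43/80, 21/40), radius 1/720
t3 passes through 3 substitutions, ending at center (169/320, 43/80), radius 1/800
t5 passes through 2 substitutions, ending at center (7/16, 15/32), radius 1/72


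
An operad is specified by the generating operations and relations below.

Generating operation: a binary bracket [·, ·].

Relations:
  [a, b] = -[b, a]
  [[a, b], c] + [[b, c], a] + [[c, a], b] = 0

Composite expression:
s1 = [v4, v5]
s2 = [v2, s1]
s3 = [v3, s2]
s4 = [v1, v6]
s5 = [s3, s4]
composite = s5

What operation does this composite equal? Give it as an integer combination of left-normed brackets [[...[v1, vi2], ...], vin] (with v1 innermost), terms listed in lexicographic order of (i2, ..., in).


Left-normed coefficients sit on the v1-initial expansion words.
Composite bracket: [[v3, [v2, [v4, v5]]], [v1, v6]]
The bracket unfolds into 32 signed words via [a, b] = ab - ba (2^5 = 32).
Keep just the words that open with v1:
  v1v6v2v4v5v3 (sign +1) contributes +[[[[[v1, v6], v2], v4], v5], v3]
  v1v6v2v5v4v3 (sign -1) contributes -[[[[[v1, v6], v2], v5], v4], v3]
  v1v6v3v2v4v5 (sign -1) contributes -[[[[[v1, v6], v3], v2], v4], v5]
  v1v6v3v2v5v4 (sign +1) contributes +[[[[[v1, v6], v3], v2], v5], v4]
  v1v6v3v4v5v2 (sign +1) contributes +[[[[[v1, v6], v3], v4], v5], v2]
  v1v6v3v5v4v2 (sign -1) contributes -[[[[[v1, v6], v3], v5], v4], v2]
  v1v6v4v5v2v3 (sign -1) contributes -[[[[[v1, v6], v4], v5], v2], v3]
  v1v6v5v4v2v3 (sign +1) contributes +[[[[[v1, v6], v5], v4], v2], v3]

[[[[[v1, v6], v2], v4], v5], v3] - [[[[[v1, v6], v2], v5], v4], v3] - [[[[[v1, v6], v3], v2], v4], v5] + [[[[[v1, v6], v3], v2], v5], v4] + [[[[[v1, v6], v3], v4], v5], v2] - [[[[[v1, v6], v3], v5], v4], v2] - [[[[[v1, v6], v4], v5], v2], v3] + [[[[[v1, v6], v5], v4], v2], v3]


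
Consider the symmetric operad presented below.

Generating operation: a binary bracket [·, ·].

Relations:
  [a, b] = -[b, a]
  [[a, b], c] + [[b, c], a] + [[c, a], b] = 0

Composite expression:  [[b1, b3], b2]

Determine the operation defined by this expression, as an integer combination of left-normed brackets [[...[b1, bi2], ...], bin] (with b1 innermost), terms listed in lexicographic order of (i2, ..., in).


[[b1, b3], b2]

In the tensor algebra, words opening b1 carry the b1-anchored form.
Composite bracket: [[b1, b3], b2]
Expanding via [a, b] = ab - ba: 4 signed words (2^2 = 4).
Only words starting with b1 matter:
  word b1b3b2 has sign +1, contributing +[[b1, b3], b2]


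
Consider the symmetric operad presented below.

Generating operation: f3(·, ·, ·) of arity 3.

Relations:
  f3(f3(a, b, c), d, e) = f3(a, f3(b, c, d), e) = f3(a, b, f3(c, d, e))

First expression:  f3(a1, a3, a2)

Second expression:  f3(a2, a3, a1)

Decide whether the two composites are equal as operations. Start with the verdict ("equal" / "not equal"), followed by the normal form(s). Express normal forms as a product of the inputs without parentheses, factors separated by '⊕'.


not equal — first a1 ⊕ a3 ⊕ a2, second a2 ⊕ a3 ⊕ a1

The first expression, normalized: a1 ⊕ a3 ⊕ a2
The second expression, normalized: a2 ⊕ a3 ⊕ a1
The normal forms differ: not equal.


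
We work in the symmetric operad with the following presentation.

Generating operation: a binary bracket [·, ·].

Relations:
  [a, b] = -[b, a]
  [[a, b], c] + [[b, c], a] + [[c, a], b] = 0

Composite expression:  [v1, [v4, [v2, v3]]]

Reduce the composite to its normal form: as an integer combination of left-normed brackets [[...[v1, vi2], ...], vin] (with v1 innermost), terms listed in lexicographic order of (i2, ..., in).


In the tensor algebra, words opening v1 carry the v1-anchored form.
Composite bracket: [v1, [v4, [v2, v3]]]
Expanding via [a, b] = ab - ba: 8 signed words (2^3 = 8).
Only words starting with v1 matter:
  sign of v1v2v3v4 is -1, so it contributes -[[[v1, v2], v3], v4]
  sign of v1v3v2v4 is +1, so it contributes +[[[v1, v3], v2], v4]
  sign of v1v4v2v3 is +1, so it contributes +[[[v1, v4], v2], v3]
  sign of v1v4v3v2 is -1, so it contributes -[[[v1, v4], v3], v2]

-[[[v1, v2], v3], v4] + [[[v1, v3], v2], v4] + [[[v1, v4], v2], v3] - [[[v1, v4], v3], v2]


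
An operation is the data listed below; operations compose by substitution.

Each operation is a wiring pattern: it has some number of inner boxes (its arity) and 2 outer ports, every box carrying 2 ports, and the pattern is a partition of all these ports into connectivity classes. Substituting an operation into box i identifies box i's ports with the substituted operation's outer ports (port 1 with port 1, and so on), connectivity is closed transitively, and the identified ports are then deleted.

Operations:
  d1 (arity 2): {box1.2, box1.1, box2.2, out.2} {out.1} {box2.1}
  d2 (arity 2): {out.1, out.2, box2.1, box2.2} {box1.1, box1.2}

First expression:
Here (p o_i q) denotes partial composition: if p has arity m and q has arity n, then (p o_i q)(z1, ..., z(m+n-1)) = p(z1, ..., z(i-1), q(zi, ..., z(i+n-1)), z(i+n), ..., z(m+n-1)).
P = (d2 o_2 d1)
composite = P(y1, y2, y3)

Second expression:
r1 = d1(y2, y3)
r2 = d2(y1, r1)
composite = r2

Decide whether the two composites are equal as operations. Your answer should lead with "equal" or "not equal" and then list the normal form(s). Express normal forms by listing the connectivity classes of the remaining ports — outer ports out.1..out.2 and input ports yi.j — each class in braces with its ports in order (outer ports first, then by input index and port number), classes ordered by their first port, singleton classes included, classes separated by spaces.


equal: each reduces to {out.1, out.2, y2.1, y2.2, y3.2} {y1.1, y1.2} {y3.1}

Reducing the first expression gives {out.1, out.2, y2.1, y2.2, y3.2} {y1.1, y1.2} {y3.1}
Reducing the second expression gives {out.1, out.2, y2.1, y2.2, y3.2} {y1.1, y1.2} {y3.1}
The forms coincide; equal.


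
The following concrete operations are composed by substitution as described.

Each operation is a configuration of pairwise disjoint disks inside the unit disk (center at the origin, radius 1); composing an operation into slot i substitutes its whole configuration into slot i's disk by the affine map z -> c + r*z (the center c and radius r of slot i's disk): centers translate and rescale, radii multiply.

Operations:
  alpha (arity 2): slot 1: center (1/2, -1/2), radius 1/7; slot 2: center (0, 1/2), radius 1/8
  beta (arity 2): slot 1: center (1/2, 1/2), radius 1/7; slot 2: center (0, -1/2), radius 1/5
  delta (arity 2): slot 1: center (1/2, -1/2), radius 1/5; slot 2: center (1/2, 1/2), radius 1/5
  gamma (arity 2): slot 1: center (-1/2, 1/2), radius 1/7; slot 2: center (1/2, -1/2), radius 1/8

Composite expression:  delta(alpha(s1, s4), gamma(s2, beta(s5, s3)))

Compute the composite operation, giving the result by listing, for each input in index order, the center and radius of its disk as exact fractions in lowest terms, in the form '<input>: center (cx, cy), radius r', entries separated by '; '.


s1: center (3/5, -3/5), radius 1/35; s2: center (2/5, 3/5), radius 1/35; s3: center (3/5, 31/80), radius 1/200; s4: center (1/2, -2/5), radius 1/40; s5: center (49/80, 33/80), radius 1/280


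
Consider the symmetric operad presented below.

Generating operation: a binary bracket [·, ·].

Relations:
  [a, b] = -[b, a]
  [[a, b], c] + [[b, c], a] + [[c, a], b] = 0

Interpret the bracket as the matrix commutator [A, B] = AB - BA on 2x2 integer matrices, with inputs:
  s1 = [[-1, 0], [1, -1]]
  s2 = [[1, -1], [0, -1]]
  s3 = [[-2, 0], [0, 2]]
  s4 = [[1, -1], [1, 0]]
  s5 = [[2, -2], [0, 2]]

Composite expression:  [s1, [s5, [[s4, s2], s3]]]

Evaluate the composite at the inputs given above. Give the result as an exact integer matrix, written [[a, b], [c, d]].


[[0, 0], [32, 0]]

[s4, s2] = [[1, 1], [2, -1]]
[[s4, s2], s3] = [[0, 4], [-8, 0]]
[s5, [[s4, s2], s3]] = [[16, 0], [0, -16]]
[s1, [s5, [[s4, s2], s3]]] = [[0, 0], [32, 0]]


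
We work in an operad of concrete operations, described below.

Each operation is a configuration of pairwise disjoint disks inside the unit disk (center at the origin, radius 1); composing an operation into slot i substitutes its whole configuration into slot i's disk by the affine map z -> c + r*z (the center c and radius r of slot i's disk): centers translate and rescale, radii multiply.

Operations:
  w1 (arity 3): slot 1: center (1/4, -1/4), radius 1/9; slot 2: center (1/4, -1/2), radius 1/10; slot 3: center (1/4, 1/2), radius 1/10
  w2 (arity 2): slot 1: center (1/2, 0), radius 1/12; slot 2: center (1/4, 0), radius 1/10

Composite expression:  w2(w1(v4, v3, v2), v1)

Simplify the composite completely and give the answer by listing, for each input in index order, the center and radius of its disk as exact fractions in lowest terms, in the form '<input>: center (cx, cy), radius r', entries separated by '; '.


v1: center (1/4, 0), radius 1/10; v2: center (25/48, 1/24), radius 1/120; v3: center (25/48, -1/24), radius 1/120; v4: center (25/48, -1/48), radius 1/108

Only the slot chain above each v matters under w2; compose those maps.
v4: after 2 affine steps, its disk has center (25/48, -1/48), radius 1/108
v3: after 2 affine steps, its disk has center (25/48, -1/24), radius 1/120
v2: after 2 affine steps, its disk has center (25/48, 1/24), radius 1/120
v1: after 1 affine step, its disk has center (1/4, 0), radius 1/10


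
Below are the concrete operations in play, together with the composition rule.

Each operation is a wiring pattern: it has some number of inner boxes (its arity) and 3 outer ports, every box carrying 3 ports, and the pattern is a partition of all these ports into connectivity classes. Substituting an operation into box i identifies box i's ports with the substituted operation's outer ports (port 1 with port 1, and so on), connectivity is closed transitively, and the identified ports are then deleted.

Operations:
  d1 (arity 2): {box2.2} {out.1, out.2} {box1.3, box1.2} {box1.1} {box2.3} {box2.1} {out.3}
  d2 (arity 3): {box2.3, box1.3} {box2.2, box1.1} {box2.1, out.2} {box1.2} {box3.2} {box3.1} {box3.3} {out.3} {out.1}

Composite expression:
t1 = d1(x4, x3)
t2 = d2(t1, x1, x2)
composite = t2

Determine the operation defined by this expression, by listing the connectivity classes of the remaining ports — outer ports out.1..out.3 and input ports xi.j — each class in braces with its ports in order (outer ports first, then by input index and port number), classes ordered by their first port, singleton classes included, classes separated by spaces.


{out.1} {out.2, x1.1} {out.3} {x1.2} {x1.3} {x2.1} {x2.2} {x2.3} {x3.1} {x3.2} {x3.3} {x4.1} {x4.2, x4.3}

Reachability decides: close wires over d2-identified ports.
composing d1 on (x4, x3), with out.j its own outer ports: {out.1, out.2} {out.3} {x3.1} {x3.2} {x3.3} {x4.1} {x4.2, x4.3}
composing d2 on (x4, x3, x1, x2), with out.j its own outer ports: {out.1} {out.2, x1.1} {out.3} {x1.2} {x1.3} {x2.1} {x2.2} {x2.3} {x3.1} {x3.2} {x3.3} {x4.1} {x4.2, x4.3}


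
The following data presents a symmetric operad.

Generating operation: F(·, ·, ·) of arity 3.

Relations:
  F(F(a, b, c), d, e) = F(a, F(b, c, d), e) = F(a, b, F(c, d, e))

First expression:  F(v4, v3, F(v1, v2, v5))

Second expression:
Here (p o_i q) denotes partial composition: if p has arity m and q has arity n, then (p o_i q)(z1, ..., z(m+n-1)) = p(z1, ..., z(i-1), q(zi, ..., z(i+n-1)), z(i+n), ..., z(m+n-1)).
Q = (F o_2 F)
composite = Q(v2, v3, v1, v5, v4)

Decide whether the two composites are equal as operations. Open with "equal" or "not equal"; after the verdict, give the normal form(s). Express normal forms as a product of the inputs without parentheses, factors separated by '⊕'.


not equal; first: v4 ⊕ v3 ⊕ v1 ⊕ v2 ⊕ v5; second: v2 ⊕ v3 ⊕ v1 ⊕ v5 ⊕ v4

In normal form, the first expression is v4 ⊕ v3 ⊕ v1 ⊕ v2 ⊕ v5
In normal form, the second expression is v2 ⊕ v3 ⊕ v1 ⊕ v5 ⊕ v4
They disagree, so not equal.


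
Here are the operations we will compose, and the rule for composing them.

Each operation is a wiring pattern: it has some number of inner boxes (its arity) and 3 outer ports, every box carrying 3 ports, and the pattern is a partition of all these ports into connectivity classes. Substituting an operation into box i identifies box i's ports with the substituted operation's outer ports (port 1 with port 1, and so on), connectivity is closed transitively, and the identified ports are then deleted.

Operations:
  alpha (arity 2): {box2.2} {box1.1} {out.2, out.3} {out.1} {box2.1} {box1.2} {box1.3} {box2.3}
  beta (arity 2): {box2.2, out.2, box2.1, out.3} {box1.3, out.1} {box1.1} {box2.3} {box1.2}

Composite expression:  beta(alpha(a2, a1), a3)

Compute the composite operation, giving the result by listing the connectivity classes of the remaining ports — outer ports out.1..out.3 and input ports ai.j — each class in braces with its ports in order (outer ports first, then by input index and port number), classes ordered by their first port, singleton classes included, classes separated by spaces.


{out.1} {out.2, out.3, a3.1, a3.2} {a1.1} {a1.2} {a1.3} {a2.1} {a2.2} {a2.3} {a3.3}


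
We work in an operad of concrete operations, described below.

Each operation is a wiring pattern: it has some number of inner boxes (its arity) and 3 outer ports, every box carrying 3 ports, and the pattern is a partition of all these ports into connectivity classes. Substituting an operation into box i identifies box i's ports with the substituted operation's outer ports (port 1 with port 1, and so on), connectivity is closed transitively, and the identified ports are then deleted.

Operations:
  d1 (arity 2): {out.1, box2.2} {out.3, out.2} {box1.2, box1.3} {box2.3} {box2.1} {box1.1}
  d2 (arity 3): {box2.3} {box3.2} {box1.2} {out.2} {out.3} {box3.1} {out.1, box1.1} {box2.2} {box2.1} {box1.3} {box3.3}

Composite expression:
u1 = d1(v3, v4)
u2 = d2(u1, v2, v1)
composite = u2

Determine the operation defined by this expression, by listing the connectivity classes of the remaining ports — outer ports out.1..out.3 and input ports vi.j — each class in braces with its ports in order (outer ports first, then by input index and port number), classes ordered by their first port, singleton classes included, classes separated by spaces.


Substituting into d2 glues patterns; closure does the rest.
the subtree at d1 composes to {out.1, v4.2} {out.2, out.3} {v3.1} {v3.2, v3.3} {v4.1} {v4.3} on (v3, v4); out.j = own outer ports
the subtree at d2 composes to {out.1, v4.2} {out.2} {out.3} {v1.1} {v1.2} {v1.3} {v2.1} {v2.2} {v2.3} {v3.1} {v3.2, v3.3} {v4.1} {v4.3} on (v3, v4, v2, v1); out.j = own outer ports

{out.1, v4.2} {out.2} {out.3} {v1.1} {v1.2} {v1.3} {v2.1} {v2.2} {v2.3} {v3.1} {v3.2, v3.3} {v4.1} {v4.3}


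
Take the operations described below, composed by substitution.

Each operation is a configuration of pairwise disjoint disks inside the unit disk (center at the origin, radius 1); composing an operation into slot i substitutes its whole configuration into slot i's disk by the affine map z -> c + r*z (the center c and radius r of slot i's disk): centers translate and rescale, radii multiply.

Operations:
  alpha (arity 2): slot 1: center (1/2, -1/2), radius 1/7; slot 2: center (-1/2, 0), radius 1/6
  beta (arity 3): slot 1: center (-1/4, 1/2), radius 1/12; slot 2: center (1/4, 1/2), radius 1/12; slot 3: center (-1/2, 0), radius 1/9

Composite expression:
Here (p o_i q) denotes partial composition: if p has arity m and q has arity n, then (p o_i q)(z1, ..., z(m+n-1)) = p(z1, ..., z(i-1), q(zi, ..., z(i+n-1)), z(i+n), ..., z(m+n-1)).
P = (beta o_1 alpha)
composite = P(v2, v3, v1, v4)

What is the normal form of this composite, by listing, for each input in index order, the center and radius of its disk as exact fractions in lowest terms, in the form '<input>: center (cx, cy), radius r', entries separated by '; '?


Each v-disk chains the slot maps above it in beta; radii multiply.
for v2, the 2-step affine chain lands on center (-5/24, 11/24), radius 1/84
for v3, the 2-step affine chain lands on center (-7/24, 1/2), radius 1/72
for v1, the 1-step affine chain lands on center (1/4, 1/2), radius 1/12
for v4, the 1-step affine chain lands on center (-1/2, 0), radius 1/9

v1: center (1/4, 1/2), radius 1/12; v2: center (-5/24, 11/24), radius 1/84; v3: center (-7/24, 1/2), radius 1/72; v4: center (-1/2, 0), radius 1/9


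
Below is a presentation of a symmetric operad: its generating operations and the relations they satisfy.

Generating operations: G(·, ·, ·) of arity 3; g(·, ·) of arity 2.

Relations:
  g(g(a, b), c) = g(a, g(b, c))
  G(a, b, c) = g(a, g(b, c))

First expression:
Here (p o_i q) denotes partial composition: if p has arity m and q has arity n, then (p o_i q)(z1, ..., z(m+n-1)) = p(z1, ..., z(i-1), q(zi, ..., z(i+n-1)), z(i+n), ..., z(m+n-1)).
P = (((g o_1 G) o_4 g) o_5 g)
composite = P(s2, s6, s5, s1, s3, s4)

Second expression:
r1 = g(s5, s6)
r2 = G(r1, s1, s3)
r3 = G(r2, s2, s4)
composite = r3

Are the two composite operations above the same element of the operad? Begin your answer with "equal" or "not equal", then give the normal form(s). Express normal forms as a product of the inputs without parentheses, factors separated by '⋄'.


Reducing the first expression gives s2 ⋄ s6 ⋄ s5 ⋄ s1 ⋄ s3 ⋄ s4
Reducing the second expression gives s5 ⋄ s6 ⋄ s1 ⋄ s3 ⋄ s2 ⋄ s4
Distinct normal forms: not equal.

not equal: they reduce to s2 ⋄ s6 ⋄ s5 ⋄ s1 ⋄ s3 ⋄ s4 and s5 ⋄ s6 ⋄ s1 ⋄ s3 ⋄ s2 ⋄ s4


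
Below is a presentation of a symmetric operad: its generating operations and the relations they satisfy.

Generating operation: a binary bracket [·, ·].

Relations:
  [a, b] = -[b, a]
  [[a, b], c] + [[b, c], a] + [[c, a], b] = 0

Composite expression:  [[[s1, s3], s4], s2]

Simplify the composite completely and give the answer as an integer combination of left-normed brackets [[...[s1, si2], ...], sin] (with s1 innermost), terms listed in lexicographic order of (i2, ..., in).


A multilinear Lie element is pinned by s1-initial words (s1 innermost).
Composite bracket: [[[s1, s3], s4], s2]
Under [a, b] = ab - ba we get 8 signed associative words (2^3 = 8).
Keep just the words that open with s1:
  the word s1s3s4s2 carries sign +1 and contributes +[[[s1, s3], s4], s2]

[[[s1, s3], s4], s2]


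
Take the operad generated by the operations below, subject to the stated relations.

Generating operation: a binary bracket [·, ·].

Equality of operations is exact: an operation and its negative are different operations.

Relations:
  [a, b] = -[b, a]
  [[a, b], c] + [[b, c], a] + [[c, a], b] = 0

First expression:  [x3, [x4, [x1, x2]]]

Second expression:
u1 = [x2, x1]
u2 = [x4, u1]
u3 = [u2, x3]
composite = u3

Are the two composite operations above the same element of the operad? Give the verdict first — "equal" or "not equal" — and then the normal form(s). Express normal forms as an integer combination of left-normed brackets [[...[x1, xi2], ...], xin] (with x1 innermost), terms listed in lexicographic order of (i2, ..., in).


Normal form of the first expression: [[[x1, x2], x4], x3]
Normal form of the second expression: [[[x1, x2], x4], x3]
The normal forms match — equal.

equal — both sides give [[[x1, x2], x4], x3]


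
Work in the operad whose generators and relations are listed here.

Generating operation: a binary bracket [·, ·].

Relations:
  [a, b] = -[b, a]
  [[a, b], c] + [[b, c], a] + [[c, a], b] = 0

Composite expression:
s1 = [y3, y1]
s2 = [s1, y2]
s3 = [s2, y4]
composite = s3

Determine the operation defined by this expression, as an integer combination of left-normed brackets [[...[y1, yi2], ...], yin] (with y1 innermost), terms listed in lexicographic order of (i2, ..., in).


Antisymmetry and Jacobi reduce to y1-anchored left-normed brackets.
Composite bracket: [[[y3, y1], y2], y4]
Under [a, b] = ab - ba we get 8 signed associative words (2^3 = 8).
Only words starting with y1 matter:
  from y1y3y2y4, sign -1: term -[[[y1, y3], y2], y4]

-[[[y1, y3], y2], y4]
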